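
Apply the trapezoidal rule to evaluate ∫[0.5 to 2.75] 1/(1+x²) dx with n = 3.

f(x) = 1/(1+x²)
a = 0.5, b = 2.75, n = 3
h = (b - a)/n = 0.750000

Trapezoidal rule: (h/2)[f(x₀) + 2f(x₁) + 2f(x₂) + ... + f(xₙ)]

x_0 = 0.5000, f(x_0) = 0.800000, coefficient = 1
x_1 = 1.2500, f(x_1) = 0.390244, coefficient = 2
x_2 = 2.0000, f(x_2) = 0.200000, coefficient = 2
x_3 = 2.7500, f(x_3) = 0.116788, coefficient = 1

I ≈ (0.750000/2) × 2.097276 = 0.786479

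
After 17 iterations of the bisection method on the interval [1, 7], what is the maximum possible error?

Bisection error bound: |error| ≤ (b-a)/2^n
|error| ≤ (7 - 1)/2^17 = 6/2^17
|error| ≤ 0.0000457764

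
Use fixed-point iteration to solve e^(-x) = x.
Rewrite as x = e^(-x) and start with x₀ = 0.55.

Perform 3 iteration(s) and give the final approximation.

Equation: e^(-x) = x
Fixed-point form: x = e^(-x)
x₀ = 0.55

x_1 = g(0.550000) = 0.576950
x_2 = g(0.576950) = 0.561609
x_3 = g(0.561609) = 0.570291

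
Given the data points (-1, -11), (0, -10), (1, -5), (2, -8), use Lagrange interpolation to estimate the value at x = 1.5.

Lagrange interpolation formula:
P(x) = Σ yᵢ × Lᵢ(x)
where Lᵢ(x) = Π_{j≠i} (x - xⱼ)/(xᵢ - xⱼ)

L_0(1.5) = (1.5 - 0)/(-1 - 0) × (1.5 - 1)/(-1 - 1) × (1.5 - 2)/(-1 - 2) = 0.062500
L_1(1.5) = (1.5 - (-1))/(0 - (-1)) × (1.5 - 1)/(0 - 1) × (1.5 - 2)/(0 - 2) = -0.312500
L_2(1.5) = (1.5 - (-1))/(1 - (-1)) × (1.5 - 0)/(1 - 0) × (1.5 - 2)/(1 - 2) = 0.937500
L_3(1.5) = (1.5 - (-1))/(2 - (-1)) × (1.5 - 0)/(2 - 0) × (1.5 - 1)/(2 - 1) = 0.312500

P(1.5) = (-11)×L_0(1.5) + (-10)×L_1(1.5) + (-5)×L_2(1.5) + (-8)×L_3(1.5)
P(1.5) = -4.750000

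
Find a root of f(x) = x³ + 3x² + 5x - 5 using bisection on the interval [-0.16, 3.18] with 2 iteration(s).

f(x) = x³ + 3x² + 5x - 5
Initial interval: [-0.16, 3.18]

Iteration 1:
  c_1 = (-0.160000 + 3.180000)/2 = 1.510000
  f(c_1) = f(1.510000) = 12.833251
  f(a) × f(c) < 0, new interval: [-0.160000, 1.510000]
Iteration 2:
  c_2 = (-0.160000 + 1.510000)/2 = 0.675000
  f(c_2) = f(0.675000) = 0.049422
  f(a) × f(c) < 0, new interval: [-0.160000, 0.675000]

After 2 iteration(s), the approximation is c_2 = 0.675000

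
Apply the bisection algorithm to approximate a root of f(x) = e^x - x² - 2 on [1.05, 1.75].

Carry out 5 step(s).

f(x) = e^x - x² - 2
Initial interval: [1.05, 1.75]

Iteration 1:
  c_1 = (1.050000 + 1.750000)/2 = 1.400000
  f(c_1) = f(1.400000) = 0.095200
  f(a) × f(c) < 0, new interval: [1.050000, 1.400000]
Iteration 2:
  c_2 = (1.050000 + 1.400000)/2 = 1.225000
  f(c_2) = f(1.225000) = -0.096459
  f(a) × f(c) ≥ 0, new interval: [1.225000, 1.400000]
Iteration 3:
  c_3 = (1.225000 + 1.400000)/2 = 1.312500
  f(c_3) = f(1.312500) = -0.007206
  f(a) × f(c) ≥ 0, new interval: [1.312500, 1.400000]
Iteration 4:
  c_4 = (1.312500 + 1.400000)/2 = 1.356250
  f(c_4) = f(1.356250) = 0.042196
  f(a) × f(c) < 0, new interval: [1.312500, 1.356250]
Iteration 5:
  c_5 = (1.312500 + 1.356250)/2 = 1.334375
  f(c_5) = f(1.334375) = 0.017065
  f(a) × f(c) < 0, new interval: [1.312500, 1.334375]

After 5 iteration(s), the approximation is c_5 = 1.334375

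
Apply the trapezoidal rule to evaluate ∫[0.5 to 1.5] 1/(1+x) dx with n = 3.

f(x) = 1/(1+x)
a = 0.5, b = 1.5, n = 3
h = (b - a)/n = 0.333333

Trapezoidal rule: (h/2)[f(x₀) + 2f(x₁) + 2f(x₂) + ... + f(xₙ)]

x_0 = 0.5000, f(x_0) = 0.666667, coefficient = 1
x_1 = 0.8333, f(x_1) = 0.545455, coefficient = 2
x_2 = 1.1667, f(x_2) = 0.461538, coefficient = 2
x_3 = 1.5000, f(x_3) = 0.400000, coefficient = 1

I ≈ (0.333333/2) × 3.080653 = 0.513442
Exact value: 0.510826
Error: 0.002616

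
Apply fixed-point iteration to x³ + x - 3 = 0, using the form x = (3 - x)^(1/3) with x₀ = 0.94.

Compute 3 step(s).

Equation: x³ + x - 3 = 0
Fixed-point form: x = (3 - x)^(1/3)
x₀ = 0.94

x_1 = g(0.940000) = 1.272396
x_2 = g(1.272396) = 1.199908
x_3 = g(1.199908) = 1.216461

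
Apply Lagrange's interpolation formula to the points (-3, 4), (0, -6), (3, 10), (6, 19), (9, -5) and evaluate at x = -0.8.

Lagrange interpolation formula:
P(x) = Σ yᵢ × Lᵢ(x)
where Lᵢ(x) = Π_{j≠i} (x - xⱼ)/(xᵢ - xⱼ)

L_0(-0.8) = (-0.8 - 0)/(-3 - 0) × (-0.8 - 3)/(-3 - 3) × (-0.8 - 6)/(-3 - 6) × (-0.8 - 9)/(-3 - 9) = 0.104211
L_1(-0.8) = (-0.8 - (-3))/(0 - (-3)) × (-0.8 - 3)/(0 - 3) × (-0.8 - 6)/(0 - 6) × (-0.8 - 9)/(0 - 9) = 1.146318
L_2(-0.8) = (-0.8 - (-3))/(3 - (-3)) × (-0.8 - 0)/(3 - 0) × (-0.8 - 6)/(3 - 6) × (-0.8 - 9)/(3 - 9) = -0.361995
L_3(-0.8) = (-0.8 - (-3))/(6 - (-3)) × (-0.8 - 0)/(6 - 0) × (-0.8 - 3)/(6 - 3) × (-0.8 - 9)/(6 - 9) = 0.134861
L_4(-0.8) = (-0.8 - (-3))/(9 - (-3)) × (-0.8 - 0)/(9 - 0) × (-0.8 - 3)/(9 - 3) × (-0.8 - 6)/(9 - 6) = -0.023394

P(-0.8) = 4×L_0(-0.8) + (-6)×L_1(-0.8) + 10×L_2(-0.8) + 19×L_3(-0.8) + (-5)×L_4(-0.8)
P(-0.8) = -7.401686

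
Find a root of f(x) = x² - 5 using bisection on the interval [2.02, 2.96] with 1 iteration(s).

f(x) = x² - 5
Initial interval: [2.02, 2.96]

Iteration 1:
  c_1 = (2.020000 + 2.960000)/2 = 2.490000
  f(c_1) = f(2.490000) = 1.200100
  f(a) × f(c) < 0, new interval: [2.020000, 2.490000]

After 1 iteration(s), the approximation is c_1 = 2.490000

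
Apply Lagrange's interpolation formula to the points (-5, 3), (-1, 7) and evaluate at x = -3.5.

Lagrange interpolation formula:
P(x) = Σ yᵢ × Lᵢ(x)
where Lᵢ(x) = Π_{j≠i} (x - xⱼ)/(xᵢ - xⱼ)

L_0(-3.5) = (-3.5 - (-1))/(-5 - (-1)) = 0.625000
L_1(-3.5) = (-3.5 - (-5))/(-1 - (-5)) = 0.375000

P(-3.5) = 3×L_0(-3.5) + 7×L_1(-3.5)
P(-3.5) = 4.500000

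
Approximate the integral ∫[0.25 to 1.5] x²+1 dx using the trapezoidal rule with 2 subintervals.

f(x) = x²+1
a = 0.25, b = 1.5, n = 2
h = (b - a)/n = 0.625000

Trapezoidal rule: (h/2)[f(x₀) + 2f(x₁) + 2f(x₂) + ... + f(xₙ)]

x_0 = 0.2500, f(x_0) = 1.062500, coefficient = 1
x_1 = 0.8750, f(x_1) = 1.765625, coefficient = 2
x_2 = 1.5000, f(x_2) = 3.250000, coefficient = 1

I ≈ (0.625000/2) × 7.843750 = 2.451172
Exact value: 2.369792
Error: 0.081380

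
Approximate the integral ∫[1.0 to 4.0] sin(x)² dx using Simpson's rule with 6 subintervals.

f(x) = sin(x)²
a = 1.0, b = 4.0, n = 6
h = (b - a)/n = 0.500000

Simpson's rule: (h/3)[f(x₀) + 4f(x₁) + 2f(x₂) + ... + f(xₙ)]

x_0 = 1.0000, f(x_0) = 0.708073, coefficient = 1
x_1 = 1.5000, f(x_1) = 0.994996, coefficient = 4
x_2 = 2.0000, f(x_2) = 0.826822, coefficient = 2
x_3 = 2.5000, f(x_3) = 0.358169, coefficient = 4
x_4 = 3.0000, f(x_4) = 0.019915, coefficient = 2
x_5 = 3.5000, f(x_5) = 0.123049, coefficient = 4
x_6 = 4.0000, f(x_6) = 0.572750, coefficient = 1

I ≈ (0.500000/3) × 8.879153 = 1.479859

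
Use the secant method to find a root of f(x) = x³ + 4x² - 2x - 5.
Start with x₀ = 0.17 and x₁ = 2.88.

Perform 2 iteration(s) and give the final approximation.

f(x) = x³ + 4x² - 2x - 5
x₀ = 0.17, x₁ = 2.88

Secant formula: x_{n+1} = x_n - f(x_n)(x_n - x_{n-1})/(f(x_n) - f(x_{n-1}))

Iteration 1:
  f(0.170000) = -5.219487
  f(2.880000) = 46.305472
  x_2 = 2.880000 - 46.305472×(2.880000 - 0.170000)/(46.305472 - (-5.219487))
       = 0.444523
Iteration 2:
  f(2.880000) = 46.305472
  f(0.444523) = -5.010804
  x_3 = 0.444523 - (-5.010804)×(0.444523 - 2.880000)/(-5.010804 - 46.305472)
       = 0.682337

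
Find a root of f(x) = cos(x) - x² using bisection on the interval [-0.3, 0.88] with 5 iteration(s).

f(x) = cos(x) - x²
Initial interval: [-0.3, 0.88]

Iteration 1:
  c_1 = (-0.300000 + 0.880000)/2 = 0.290000
  f(c_1) = f(0.290000) = 0.874144
  f(a) × f(c) ≥ 0, new interval: [0.290000, 0.880000]
Iteration 2:
  c_2 = (0.290000 + 0.880000)/2 = 0.585000
  f(c_2) = f(0.585000) = 0.491487
  f(a) × f(c) ≥ 0, new interval: [0.585000, 0.880000]
Iteration 3:
  c_3 = (0.585000 + 0.880000)/2 = 0.732500
  f(c_3) = f(0.732500) = 0.206949
  f(a) × f(c) ≥ 0, new interval: [0.732500, 0.880000]
Iteration 4:
  c_4 = (0.732500 + 0.880000)/2 = 0.806250
  f(c_4) = f(0.806250) = 0.042171
  f(a) × f(c) ≥ 0, new interval: [0.806250, 0.880000]
Iteration 5:
  c_5 = (0.806250 + 0.880000)/2 = 0.843125
  f(c_5) = f(0.843125) = -0.045727
  f(a) × f(c) < 0, new interval: [0.806250, 0.843125]

After 5 iteration(s), the approximation is c_5 = 0.843125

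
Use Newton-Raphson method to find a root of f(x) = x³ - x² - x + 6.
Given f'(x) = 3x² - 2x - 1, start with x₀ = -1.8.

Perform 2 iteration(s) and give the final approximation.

f(x) = x³ - x² - x + 6
f'(x) = 3x² - 2x - 1
x₀ = -1.8

Newton-Raphson formula: x_{n+1} = x_n - f(x_n)/f'(x_n)

Iteration 1:
  f(-1.800000) = -1.272000
  f'(-1.800000) = 12.320000
  x_1 = -1.800000 - (-1.272000)/12.320000 = -1.696753
Iteration 2:
  f(-1.696753) = -0.067123
  f'(-1.696753) = 11.030421
  x_2 = -1.696753 - (-0.067123)/11.030421 = -1.690668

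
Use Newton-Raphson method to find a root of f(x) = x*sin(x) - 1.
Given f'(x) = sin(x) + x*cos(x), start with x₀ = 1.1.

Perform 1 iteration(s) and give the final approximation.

f(x) = x*sin(x) - 1
f'(x) = sin(x) + x*cos(x)
x₀ = 1.1

Newton-Raphson formula: x_{n+1} = x_n - f(x_n)/f'(x_n)

Iteration 1:
  f(1.100000) = -0.019672
  f'(1.100000) = 1.390163
  x_1 = 1.100000 - (-0.019672)/1.390163 = 1.114151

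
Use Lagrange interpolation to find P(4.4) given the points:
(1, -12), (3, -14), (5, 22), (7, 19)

Lagrange interpolation formula:
P(x) = Σ yᵢ × Lᵢ(x)
where Lᵢ(x) = Π_{j≠i} (x - xⱼ)/(xᵢ - xⱼ)

L_0(4.4) = (4.4 - 3)/(1 - 3) × (4.4 - 5)/(1 - 5) × (4.4 - 7)/(1 - 7) = -0.045500
L_1(4.4) = (4.4 - 1)/(3 - 1) × (4.4 - 5)/(3 - 5) × (4.4 - 7)/(3 - 7) = 0.331500
L_2(4.4) = (4.4 - 1)/(5 - 1) × (4.4 - 3)/(5 - 3) × (4.4 - 7)/(5 - 7) = 0.773500
L_3(4.4) = (4.4 - 1)/(7 - 1) × (4.4 - 3)/(7 - 3) × (4.4 - 5)/(7 - 5) = -0.059500

P(4.4) = (-12)×L_0(4.4) + (-14)×L_1(4.4) + 22×L_2(4.4) + 19×L_3(4.4)
P(4.4) = 11.791500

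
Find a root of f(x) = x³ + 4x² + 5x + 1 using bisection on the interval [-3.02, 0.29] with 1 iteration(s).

f(x) = x³ + 4x² + 5x + 1
Initial interval: [-3.02, 0.29]

Iteration 1:
  c_1 = (-3.020000 + 0.290000)/2 = -1.365000
  f(c_1) = f(-1.365000) = -0.915402
  f(a) × f(c) ≥ 0, new interval: [-1.365000, 0.290000]

After 1 iteration(s), the approximation is c_1 = -1.365000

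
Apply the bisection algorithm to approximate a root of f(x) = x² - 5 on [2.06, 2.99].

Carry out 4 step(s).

f(x) = x² - 5
Initial interval: [2.06, 2.99]

Iteration 1:
  c_1 = (2.060000 + 2.990000)/2 = 2.525000
  f(c_1) = f(2.525000) = 1.375625
  f(a) × f(c) < 0, new interval: [2.060000, 2.525000]
Iteration 2:
  c_2 = (2.060000 + 2.525000)/2 = 2.292500
  f(c_2) = f(2.292500) = 0.255556
  f(a) × f(c) < 0, new interval: [2.060000, 2.292500]
Iteration 3:
  c_3 = (2.060000 + 2.292500)/2 = 2.176250
  f(c_3) = f(2.176250) = -0.263936
  f(a) × f(c) ≥ 0, new interval: [2.176250, 2.292500]
Iteration 4:
  c_4 = (2.176250 + 2.292500)/2 = 2.234375
  f(c_4) = f(2.234375) = -0.007568
  f(a) × f(c) ≥ 0, new interval: [2.234375, 2.292500]

After 4 iteration(s), the approximation is c_4 = 2.234375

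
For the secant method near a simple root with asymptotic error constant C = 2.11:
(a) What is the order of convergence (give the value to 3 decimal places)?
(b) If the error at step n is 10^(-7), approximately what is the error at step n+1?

(a) Secant method has superlinear convergence with order φ = (1+√5)/2 ≈ 1.618.
    This means |e_{n+1}| ≈ C|e_n|^1.618.

(b) With |e_n| = 10^(-7) and C = 2.11:
    |e_{n+1}| ≈ 2.11 × (10^(-7))^1.618 = 2.11 × 10^(-11.33)

(a) ≈ 1.618 (golden ratio); (b) |e_{n+1}| ≈ 9.955e-12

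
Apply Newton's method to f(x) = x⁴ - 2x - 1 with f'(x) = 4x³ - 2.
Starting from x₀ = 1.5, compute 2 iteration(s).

f(x) = x⁴ - 2x - 1
f'(x) = 4x³ - 2
x₀ = 1.5

Newton-Raphson formula: x_{n+1} = x_n - f(x_n)/f'(x_n)

Iteration 1:
  f(1.500000) = 1.062500
  f'(1.500000) = 11.500000
  x_1 = 1.500000 - 1.062500/11.500000 = 1.407609
Iteration 2:
  f(1.407609) = 0.110579
  f'(1.407609) = 9.155931
  x_2 = 1.407609 - 0.110579/9.155931 = 1.395531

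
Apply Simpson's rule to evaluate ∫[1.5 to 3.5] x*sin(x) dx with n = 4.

f(x) = x*sin(x)
a = 1.5, b = 3.5, n = 4
h = (b - a)/n = 0.500000

Simpson's rule: (h/3)[f(x₀) + 4f(x₁) + 2f(x₂) + ... + f(xₙ)]

x_0 = 1.5000, f(x_0) = 1.496242, coefficient = 1
x_1 = 2.0000, f(x_1) = 1.818595, coefficient = 4
x_2 = 2.5000, f(x_2) = 1.496180, coefficient = 2
x_3 = 3.0000, f(x_3) = 0.423360, coefficient = 4
x_4 = 3.5000, f(x_4) = -1.227741, coefficient = 1

I ≈ (0.500000/3) × 12.228681 = 2.038114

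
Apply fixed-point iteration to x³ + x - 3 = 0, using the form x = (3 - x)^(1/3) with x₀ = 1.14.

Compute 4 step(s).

Equation: x³ + x - 3 = 0
Fixed-point form: x = (3 - x)^(1/3)
x₀ = 1.14

x_1 = g(1.140000) = 1.229809
x_2 = g(1.229809) = 1.209688
x_3 = g(1.209688) = 1.214254
x_4 = g(1.214254) = 1.213221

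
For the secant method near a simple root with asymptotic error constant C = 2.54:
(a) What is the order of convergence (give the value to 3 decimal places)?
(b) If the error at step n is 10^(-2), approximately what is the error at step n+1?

(a) Secant method has superlinear convergence with order φ = (1+√5)/2 ≈ 1.618.
    This means |e_{n+1}| ≈ C|e_n|^1.618.

(b) With |e_n| = 10^(-2) and C = 2.54:
    |e_{n+1}| ≈ 2.54 × (10^(-2))^1.618 = 2.54 × 10^(-3.24)

(a) ≈ 1.618 (golden ratio); (b) |e_{n+1}| ≈ 1.475e-03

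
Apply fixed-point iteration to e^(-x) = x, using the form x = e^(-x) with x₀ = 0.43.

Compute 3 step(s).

Equation: e^(-x) = x
Fixed-point form: x = e^(-x)
x₀ = 0.43

x_1 = g(0.430000) = 0.650509
x_2 = g(0.650509) = 0.521780
x_3 = g(0.521780) = 0.593463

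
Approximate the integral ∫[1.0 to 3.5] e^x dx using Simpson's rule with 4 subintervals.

f(x) = e^x
a = 1.0, b = 3.5, n = 4
h = (b - a)/n = 0.625000

Simpson's rule: (h/3)[f(x₀) + 4f(x₁) + 2f(x₂) + ... + f(xₙ)]

x_0 = 1.0000, f(x_0) = 2.718282, coefficient = 1
x_1 = 1.6250, f(x_1) = 5.078419, coefficient = 4
x_2 = 2.2500, f(x_2) = 9.487736, coefficient = 2
x_3 = 2.8750, f(x_3) = 17.725424, coefficient = 4
x_4 = 3.5000, f(x_4) = 33.115452, coefficient = 1

I ≈ (0.625000/3) × 146.024578 = 30.421787
Exact value: 30.397170
Error: 0.024617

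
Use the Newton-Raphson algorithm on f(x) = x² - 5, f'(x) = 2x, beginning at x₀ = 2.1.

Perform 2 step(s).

f(x) = x² - 5
f'(x) = 2x
x₀ = 2.1

Newton-Raphson formula: x_{n+1} = x_n - f(x_n)/f'(x_n)

Iteration 1:
  f(2.100000) = -0.590000
  f'(2.100000) = 4.200000
  x_1 = 2.100000 - (-0.590000)/4.200000 = 2.240476
Iteration 2:
  f(2.240476) = 0.019734
  f'(2.240476) = 4.480952
  x_2 = 2.240476 - 0.019734/4.480952 = 2.236072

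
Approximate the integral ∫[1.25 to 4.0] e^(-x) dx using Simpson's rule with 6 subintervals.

f(x) = e^(-x)
a = 1.25, b = 4.0, n = 6
h = (b - a)/n = 0.458333

Simpson's rule: (h/3)[f(x₀) + 4f(x₁) + 2f(x₂) + ... + f(xₙ)]

x_0 = 1.2500, f(x_0) = 0.286505, coefficient = 1
x_1 = 1.7083, f(x_1) = 0.181167, coefficient = 4
x_2 = 2.1667, f(x_2) = 0.114559, coefficient = 2
x_3 = 2.6250, f(x_3) = 0.072440, coefficient = 4
x_4 = 3.0833, f(x_4) = 0.045806, coefficient = 2
x_5 = 3.5417, f(x_5) = 0.028965, coefficient = 4
x_6 = 4.0000, f(x_6) = 0.018316, coefficient = 1

I ≈ (0.458333/3) × 1.755840 = 0.268253
Exact value: 0.268189
Error: 0.000064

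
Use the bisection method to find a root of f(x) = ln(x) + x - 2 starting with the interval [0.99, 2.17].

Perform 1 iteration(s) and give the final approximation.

f(x) = ln(x) + x - 2
Initial interval: [0.99, 2.17]

Iteration 1:
  c_1 = (0.990000 + 2.170000)/2 = 1.580000
  f(c_1) = f(1.580000) = 0.037425
  f(a) × f(c) < 0, new interval: [0.990000, 1.580000]

After 1 iteration(s), the approximation is c_1 = 1.580000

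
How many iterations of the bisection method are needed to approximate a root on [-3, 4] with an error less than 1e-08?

We need (b-a)/2^n ≤ 1e-08
(4 - (-3))/2^n ≤ 1e-08
7/2^n ≤ 1e-08
2^n ≥ 700000000
n ≥ log₂(700000000) = 29.38
n ≥ 30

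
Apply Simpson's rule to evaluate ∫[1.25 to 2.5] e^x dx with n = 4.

f(x) = e^x
a = 1.25, b = 2.5, n = 4
h = (b - a)/n = 0.312500

Simpson's rule: (h/3)[f(x₀) + 4f(x₁) + 2f(x₂) + ... + f(xₙ)]

x_0 = 1.2500, f(x_0) = 3.490343, coefficient = 1
x_1 = 1.5625, f(x_1) = 4.770733, coefficient = 4
x_2 = 1.8750, f(x_2) = 6.520819, coefficient = 2
x_3 = 2.1875, f(x_3) = 8.912903, coefficient = 4
x_4 = 2.5000, f(x_4) = 12.182494, coefficient = 1

I ≈ (0.312500/3) × 83.449020 = 8.692606
Exact value: 8.692151
Error: 0.000455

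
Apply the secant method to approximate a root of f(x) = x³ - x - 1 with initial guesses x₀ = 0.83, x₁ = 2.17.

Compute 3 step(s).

f(x) = x³ - x - 1
x₀ = 0.83, x₁ = 2.17

Secant formula: x_{n+1} = x_n - f(x_n)(x_n - x_{n-1})/(f(x_n) - f(x_{n-1}))

Iteration 1:
  f(0.830000) = -1.258213
  f(2.170000) = 7.048313
  x_2 = 2.170000 - 7.048313×(2.170000 - 0.830000)/(7.048313 - (-1.258213))
       = 1.032974
Iteration 2:
  f(2.170000) = 7.048313
  f(1.032974) = -0.930755
  x_3 = 1.032974 - (-0.930755)×(1.032974 - 2.170000)/(-0.930755 - 7.048313)
       = 1.165607
Iteration 3:
  f(1.032974) = -0.930755
  f(1.165607) = -0.581966
  x_4 = 1.165607 - (-0.581966)×(1.165607 - 1.032974)/(-0.581966 - (-0.930755))
       = 1.386911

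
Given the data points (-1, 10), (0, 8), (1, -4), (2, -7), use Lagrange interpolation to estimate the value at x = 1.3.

Lagrange interpolation formula:
P(x) = Σ yᵢ × Lᵢ(x)
where Lᵢ(x) = Π_{j≠i} (x - xⱼ)/(xᵢ - xⱼ)

L_0(1.3) = (1.3 - 0)/(-1 - 0) × (1.3 - 1)/(-1 - 1) × (1.3 - 2)/(-1 - 2) = 0.045500
L_1(1.3) = (1.3 - (-1))/(0 - (-1)) × (1.3 - 1)/(0 - 1) × (1.3 - 2)/(0 - 2) = -0.241500
L_2(1.3) = (1.3 - (-1))/(1 - (-1)) × (1.3 - 0)/(1 - 0) × (1.3 - 2)/(1 - 2) = 1.046500
L_3(1.3) = (1.3 - (-1))/(2 - (-1)) × (1.3 - 0)/(2 - 0) × (1.3 - 1)/(2 - 1) = 0.149500

P(1.3) = 10×L_0(1.3) + 8×L_1(1.3) + (-4)×L_2(1.3) + (-7)×L_3(1.3)
P(1.3) = -6.709500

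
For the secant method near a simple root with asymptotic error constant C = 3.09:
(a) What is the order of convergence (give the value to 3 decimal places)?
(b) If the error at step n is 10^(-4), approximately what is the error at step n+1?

(a) Secant method has superlinear convergence with order φ = (1+√5)/2 ≈ 1.618.
    This means |e_{n+1}| ≈ C|e_n|^1.618.

(b) With |e_n| = 10^(-4) and C = 3.09:
    |e_{n+1}| ≈ 3.09 × (10^(-4))^1.618 = 3.09 × 10^(-6.47)

(a) ≈ 1.618 (golden ratio); (b) |e_{n+1}| ≈ 1.042e-06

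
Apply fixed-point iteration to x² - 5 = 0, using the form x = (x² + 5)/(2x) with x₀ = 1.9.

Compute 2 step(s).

Equation: x² - 5 = 0
Fixed-point form: x = (x² + 5)/(2x)
x₀ = 1.9

x_1 = g(1.900000) = 2.265789
x_2 = g(2.265789) = 2.236263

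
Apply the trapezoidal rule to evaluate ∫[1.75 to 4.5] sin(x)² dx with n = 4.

f(x) = sin(x)²
a = 1.75, b = 4.5, n = 4
h = (b - a)/n = 0.687500

Trapezoidal rule: (h/2)[f(x₀) + 2f(x₁) + 2f(x₂) + ... + f(xₙ)]

x_0 = 1.7500, f(x_0) = 0.968228, coefficient = 1
x_1 = 2.4375, f(x_1) = 0.419052, coefficient = 2
x_2 = 3.1250, f(x_2) = 0.000275, coefficient = 2
x_3 = 3.8125, f(x_3) = 0.386507, coefficient = 2
x_4 = 4.5000, f(x_4) = 0.955565, coefficient = 1

I ≈ (0.687500/2) × 3.535463 = 1.215315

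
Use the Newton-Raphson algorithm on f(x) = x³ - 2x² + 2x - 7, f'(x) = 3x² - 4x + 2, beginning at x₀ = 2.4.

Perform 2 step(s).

f(x) = x³ - 2x² + 2x - 7
f'(x) = 3x² - 4x + 2
x₀ = 2.4

Newton-Raphson formula: x_{n+1} = x_n - f(x_n)/f'(x_n)

Iteration 1:
  f(2.400000) = 0.104000
  f'(2.400000) = 9.680000
  x_1 = 2.400000 - 0.104000/9.680000 = 2.389256
Iteration 2:
  f(2.389256) = 0.000599
  f'(2.389256) = 9.568611
  x_2 = 2.389256 - 0.000599/9.568611 = 2.389194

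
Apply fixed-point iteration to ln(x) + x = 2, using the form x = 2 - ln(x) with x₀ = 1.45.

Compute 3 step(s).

Equation: ln(x) + x = 2
Fixed-point form: x = 2 - ln(x)
x₀ = 1.45

x_1 = g(1.450000) = 1.628436
x_2 = g(1.628436) = 1.512380
x_3 = g(1.512380) = 1.586316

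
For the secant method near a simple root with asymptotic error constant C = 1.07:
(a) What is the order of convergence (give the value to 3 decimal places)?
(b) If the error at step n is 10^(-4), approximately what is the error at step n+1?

(a) Secant method has superlinear convergence with order φ = (1+√5)/2 ≈ 1.618.
    This means |e_{n+1}| ≈ C|e_n|^1.618.

(b) With |e_n| = 10^(-4) and C = 1.07:
    |e_{n+1}| ≈ 1.07 × (10^(-4))^1.618 = 1.07 × 10^(-6.47)

(a) ≈ 1.618 (golden ratio); (b) |e_{n+1}| ≈ 3.608e-07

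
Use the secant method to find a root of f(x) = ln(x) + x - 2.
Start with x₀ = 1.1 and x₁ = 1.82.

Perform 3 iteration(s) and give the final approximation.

f(x) = ln(x) + x - 2
x₀ = 1.1, x₁ = 1.82

Secant formula: x_{n+1} = x_n - f(x_n)(x_n - x_{n-1})/(f(x_n) - f(x_{n-1}))

Iteration 1:
  f(1.100000) = -0.804690
  f(1.820000) = 0.418837
  x_2 = 1.820000 - 0.418837×(1.820000 - 1.100000)/(0.418837 - (-0.804690))
       = 1.573530
Iteration 2:
  f(1.820000) = 0.418837
  f(1.573530) = 0.026852
  x_3 = 1.573530 - 0.026852×(1.573530 - 1.820000)/(0.026852 - 0.418837)
       = 1.556646
Iteration 3:
  f(1.573530) = 0.026852
  f(1.556646) = -0.000820
  x_4 = 1.556646 - (-0.000820)×(1.556646 - 1.573530)/(-0.000820 - 0.026852)
       = 1.557147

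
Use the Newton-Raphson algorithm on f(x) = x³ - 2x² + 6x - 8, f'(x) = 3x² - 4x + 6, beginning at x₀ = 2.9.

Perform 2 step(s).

f(x) = x³ - 2x² + 6x - 8
f'(x) = 3x² - 4x + 6
x₀ = 2.9

Newton-Raphson formula: x_{n+1} = x_n - f(x_n)/f'(x_n)

Iteration 1:
  f(2.900000) = 16.969000
  f'(2.900000) = 19.630000
  x_1 = 2.900000 - 16.969000/19.630000 = 2.035558
Iteration 2:
  f(2.035558) = 4.360681
  f'(2.035558) = 10.288256
  x_2 = 2.035558 - 4.360681/10.288256 = 1.611707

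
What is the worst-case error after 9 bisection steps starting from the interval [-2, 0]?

Bisection error bound: |error| ≤ (b-a)/2^n
|error| ≤ (0 - (-2))/2^9 = 2/2^9
|error| ≤ 0.0039062500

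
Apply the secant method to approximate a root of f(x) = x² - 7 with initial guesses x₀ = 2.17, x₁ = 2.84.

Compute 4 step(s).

f(x) = x² - 7
x₀ = 2.17, x₁ = 2.84

Secant formula: x_{n+1} = x_n - f(x_n)(x_n - x_{n-1})/(f(x_n) - f(x_{n-1}))

Iteration 1:
  f(2.170000) = -2.291100
  f(2.840000) = 1.065600
  x_2 = 2.840000 - 1.065600×(2.840000 - 2.170000)/(1.065600 - (-2.291100))
       = 2.627305
Iteration 2:
  f(2.840000) = 1.065600
  f(2.627305) = -0.097266
  x_3 = 2.627305 - (-0.097266)×(2.627305 - 2.840000)/(-0.097266 - 1.065600)
       = 2.645096
Iteration 3:
  f(2.627305) = -0.097266
  f(2.645096) = -0.003467
  x_4 = 2.645096 - (-0.003467)×(2.645096 - 2.627305)/(-0.003467 - (-0.097266))
       = 2.645754
Iteration 4:
  f(2.645096) = -0.003467
  f(2.645754) = 0.000012
  x_5 = 2.645754 - 0.000012×(2.645754 - 2.645096)/(0.000012 - (-0.003467))
       = 2.645751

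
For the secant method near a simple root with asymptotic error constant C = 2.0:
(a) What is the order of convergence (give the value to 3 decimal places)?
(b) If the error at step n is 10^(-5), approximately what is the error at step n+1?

(a) Secant method has superlinear convergence with order φ = (1+√5)/2 ≈ 1.618.
    This means |e_{n+1}| ≈ C|e_n|^1.618.

(b) With |e_n| = 10^(-5) and C = 2.0:
    |e_{n+1}| ≈ 2.0 × (10^(-5))^1.618 = 2.0 × 10^(-8.09)

(a) ≈ 1.618 (golden ratio); (b) |e_{n+1}| ≈ 1.625e-08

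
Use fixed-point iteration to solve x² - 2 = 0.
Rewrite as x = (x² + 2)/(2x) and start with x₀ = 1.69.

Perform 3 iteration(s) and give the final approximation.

Equation: x² - 2 = 0
Fixed-point form: x = (x² + 2)/(2x)
x₀ = 1.69

x_1 = g(1.690000) = 1.436716
x_2 = g(1.436716) = 1.414390
x_3 = g(1.414390) = 1.414214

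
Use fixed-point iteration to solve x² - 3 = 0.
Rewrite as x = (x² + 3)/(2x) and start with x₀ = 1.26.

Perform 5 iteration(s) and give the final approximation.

Equation: x² - 3 = 0
Fixed-point form: x = (x² + 3)/(2x)
x₀ = 1.26

x_1 = g(1.260000) = 1.820476
x_2 = g(1.820476) = 1.734198
x_3 = g(1.734198) = 1.732052
x_4 = g(1.732052) = 1.732051
x_5 = g(1.732051) = 1.732051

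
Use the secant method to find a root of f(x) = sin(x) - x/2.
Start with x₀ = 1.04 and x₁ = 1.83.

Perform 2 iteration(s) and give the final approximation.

f(x) = sin(x) - x/2
x₀ = 1.04, x₁ = 1.83

Secant formula: x_{n+1} = x_n - f(x_n)(x_n - x_{n-1})/(f(x_n) - f(x_{n-1}))

Iteration 1:
  f(1.040000) = 0.342404
  f(1.830000) = 0.051594
  x_2 = 1.830000 - 0.051594×(1.830000 - 1.040000)/(0.051594 - 0.342404)
       = 1.970159
Iteration 2:
  f(1.830000) = 0.051594
  f(1.970159) = -0.063770
  x_3 = 1.970159 - (-0.063770)×(1.970159 - 1.830000)/(-0.063770 - 0.051594)
       = 1.892683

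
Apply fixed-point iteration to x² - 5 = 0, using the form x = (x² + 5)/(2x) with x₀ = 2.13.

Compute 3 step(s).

Equation: x² - 5 = 0
Fixed-point form: x = (x² + 5)/(2x)
x₀ = 2.13

x_1 = g(2.130000) = 2.238709
x_2 = g(2.238709) = 2.236070
x_3 = g(2.236070) = 2.236068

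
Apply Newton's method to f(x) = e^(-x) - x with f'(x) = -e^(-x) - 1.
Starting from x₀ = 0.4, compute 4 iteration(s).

f(x) = e^(-x) - x
f'(x) = -e^(-x) - 1
x₀ = 0.4

Newton-Raphson formula: x_{n+1} = x_n - f(x_n)/f'(x_n)

Iteration 1:
  f(0.400000) = 0.270320
  f'(0.400000) = -1.670320
  x_1 = 0.400000 - 0.270320/(-1.670320) = 0.561837
Iteration 2:
  f(0.561837) = 0.008323
  f'(0.561837) = -1.570161
  x_2 = 0.561837 - 0.008323/(-1.570161) = 0.567138
Iteration 3:
  f(0.567138) = 0.000008
  f'(0.567138) = -1.567146
  x_3 = 0.567138 - 0.000008/(-1.567146) = 0.567143
Iteration 4:
  f(0.567143) = 0.000000
  f'(0.567143) = -1.567143
  x_4 = 0.567143 - 0.000000/(-1.567143) = 0.567143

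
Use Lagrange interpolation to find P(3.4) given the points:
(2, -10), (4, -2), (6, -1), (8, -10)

Lagrange interpolation formula:
P(x) = Σ yᵢ × Lᵢ(x)
where Lᵢ(x) = Π_{j≠i} (x - xⱼ)/(xᵢ - xⱼ)

L_0(3.4) = (3.4 - 4)/(2 - 4) × (3.4 - 6)/(2 - 6) × (3.4 - 8)/(2 - 8) = 0.149500
L_1(3.4) = (3.4 - 2)/(4 - 2) × (3.4 - 6)/(4 - 6) × (3.4 - 8)/(4 - 8) = 1.046500
L_2(3.4) = (3.4 - 2)/(6 - 2) × (3.4 - 4)/(6 - 4) × (3.4 - 8)/(6 - 8) = -0.241500
L_3(3.4) = (3.4 - 2)/(8 - 2) × (3.4 - 4)/(8 - 4) × (3.4 - 6)/(8 - 6) = 0.045500

P(3.4) = (-10)×L_0(3.4) + (-2)×L_1(3.4) + (-1)×L_2(3.4) + (-10)×L_3(3.4)
P(3.4) = -3.801500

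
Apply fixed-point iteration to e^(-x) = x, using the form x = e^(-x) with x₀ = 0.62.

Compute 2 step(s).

Equation: e^(-x) = x
Fixed-point form: x = e^(-x)
x₀ = 0.62

x_1 = g(0.620000) = 0.537944
x_2 = g(0.537944) = 0.583947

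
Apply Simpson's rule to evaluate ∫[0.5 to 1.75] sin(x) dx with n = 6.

f(x) = sin(x)
a = 0.5, b = 1.75, n = 6
h = (b - a)/n = 0.208333

Simpson's rule: (h/3)[f(x₀) + 4f(x₁) + 2f(x₂) + ... + f(xₙ)]

x_0 = 0.5000, f(x_0) = 0.479426, coefficient = 1
x_1 = 0.7083, f(x_1) = 0.650569, coefficient = 4
x_2 = 0.9167, f(x_2) = 0.793578, coefficient = 2
x_3 = 1.1250, f(x_3) = 0.902268, coefficient = 4
x_4 = 1.3333, f(x_4) = 0.971938, coefficient = 2
x_5 = 1.5417, f(x_5) = 0.999576, coefficient = 4
x_6 = 1.7500, f(x_6) = 0.983986, coefficient = 1

I ≈ (0.208333/3) × 15.204092 = 1.055840
Exact value: 1.055829
Error: 0.000011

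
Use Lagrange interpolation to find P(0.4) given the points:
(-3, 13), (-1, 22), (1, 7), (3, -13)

Lagrange interpolation formula:
P(x) = Σ yᵢ × Lᵢ(x)
where Lᵢ(x) = Π_{j≠i} (x - xⱼ)/(xᵢ - xⱼ)

L_0(0.4) = (0.4 - (-1))/(-3 - (-1)) × (0.4 - 1)/(-3 - 1) × (0.4 - 3)/(-3 - 3) = -0.045500
L_1(0.4) = (0.4 - (-3))/(-1 - (-3)) × (0.4 - 1)/(-1 - 1) × (0.4 - 3)/(-1 - 3) = 0.331500
L_2(0.4) = (0.4 - (-3))/(1 - (-3)) × (0.4 - (-1))/(1 - (-1)) × (0.4 - 3)/(1 - 3) = 0.773500
L_3(0.4) = (0.4 - (-3))/(3 - (-3)) × (0.4 - (-1))/(3 - (-1)) × (0.4 - 1)/(3 - 1) = -0.059500

P(0.4) = 13×L_0(0.4) + 22×L_1(0.4) + 7×L_2(0.4) + (-13)×L_3(0.4)
P(0.4) = 12.889500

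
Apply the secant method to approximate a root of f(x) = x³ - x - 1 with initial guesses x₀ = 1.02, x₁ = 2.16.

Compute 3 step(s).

f(x) = x³ - x - 1
x₀ = 1.02, x₁ = 2.16

Secant formula: x_{n+1} = x_n - f(x_n)(x_n - x_{n-1})/(f(x_n) - f(x_{n-1}))

Iteration 1:
  f(1.020000) = -0.958792
  f(2.160000) = 6.917696
  x_2 = 2.160000 - 6.917696×(2.160000 - 1.020000)/(6.917696 - (-0.958792))
       = 1.158770
Iteration 2:
  f(2.160000) = 6.917696
  f(1.158770) = -0.602833
  x_3 = 1.158770 - (-0.602833)×(1.158770 - 2.160000)/(-0.602833 - 6.917696)
       = 1.239027
Iteration 3:
  f(1.158770) = -0.602833
  f(1.239027) = -0.336887
  x_4 = 1.239027 - (-0.336887)×(1.239027 - 1.158770)/(-0.336887 - (-0.602833))
       = 1.340693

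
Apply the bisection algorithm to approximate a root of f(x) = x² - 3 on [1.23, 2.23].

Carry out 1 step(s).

f(x) = x² - 3
Initial interval: [1.23, 2.23]

Iteration 1:
  c_1 = (1.230000 + 2.230000)/2 = 1.730000
  f(c_1) = f(1.730000) = -0.007100
  f(a) × f(c) ≥ 0, new interval: [1.730000, 2.230000]

After 1 iteration(s), the approximation is c_1 = 1.730000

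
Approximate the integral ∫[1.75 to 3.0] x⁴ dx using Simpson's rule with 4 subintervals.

f(x) = x⁴
a = 1.75, b = 3.0, n = 4
h = (b - a)/n = 0.312500

Simpson's rule: (h/3)[f(x₀) + 4f(x₁) + 2f(x₂) + ... + f(xₙ)]

x_0 = 1.7500, f(x_0) = 9.378906, coefficient = 1
x_1 = 2.0625, f(x_1) = 18.095718, coefficient = 4
x_2 = 2.3750, f(x_2) = 31.816650, coefficient = 2
x_3 = 2.6875, f(x_3) = 52.166763, coefficient = 4
x_4 = 3.0000, f(x_4) = 81.000000, coefficient = 1

I ≈ (0.312500/3) × 435.062134 = 45.318972
Exact value: 45.317383
Error: 0.001589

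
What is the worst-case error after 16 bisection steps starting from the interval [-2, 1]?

Bisection error bound: |error| ≤ (b-a)/2^n
|error| ≤ (1 - (-2))/2^16 = 3/2^16
|error| ≤ 0.0000457764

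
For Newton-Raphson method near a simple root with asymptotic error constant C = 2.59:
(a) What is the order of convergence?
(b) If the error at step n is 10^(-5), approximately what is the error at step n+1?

(a) Newton-Raphson has quadratic (order 2) convergence near simple roots.
    This means |e_{n+1}| ≈ C|e_n|².

(b) With |e_n| = 10^(-5) and C = 2.59:
    |e_{n+1}| ≈ 2.59 × (10^(-5))² = 2.59 × 10^(-10)

(a) 2 (quadratic); (b) |e_{n+1}| ≈ 2.590e-10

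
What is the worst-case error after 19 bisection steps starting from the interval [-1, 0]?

Bisection error bound: |error| ≤ (b-a)/2^n
|error| ≤ (0 - (-1))/2^19 = 1/2^19
|error| ≤ 0.0000019073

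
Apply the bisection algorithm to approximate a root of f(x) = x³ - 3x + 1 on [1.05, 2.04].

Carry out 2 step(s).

f(x) = x³ - 3x + 1
Initial interval: [1.05, 2.04]

Iteration 1:
  c_1 = (1.050000 + 2.040000)/2 = 1.545000
  f(c_1) = f(1.545000) = 0.052954
  f(a) × f(c) < 0, new interval: [1.050000, 1.545000]
Iteration 2:
  c_2 = (1.050000 + 1.545000)/2 = 1.297500
  f(c_2) = f(1.297500) = -0.708151
  f(a) × f(c) ≥ 0, new interval: [1.297500, 1.545000]

After 2 iteration(s), the approximation is c_2 = 1.297500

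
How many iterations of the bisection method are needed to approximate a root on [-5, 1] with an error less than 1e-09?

We need (b-a)/2^n ≤ 1e-09
(1 - (-5))/2^n ≤ 1e-09
6/2^n ≤ 1e-09
2^n ≥ 6000000000
n ≥ log₂(6000000000) = 32.48
n ≥ 33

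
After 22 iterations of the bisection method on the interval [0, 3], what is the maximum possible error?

Bisection error bound: |error| ≤ (b-a)/2^n
|error| ≤ (3 - 0)/2^22 = 3/2^22
|error| ≤ 0.0000007153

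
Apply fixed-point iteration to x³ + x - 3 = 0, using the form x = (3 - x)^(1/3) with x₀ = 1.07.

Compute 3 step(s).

Equation: x³ + x - 3 = 0
Fixed-point form: x = (3 - x)^(1/3)
x₀ = 1.07

x_1 = g(1.070000) = 1.245047
x_2 = g(1.245047) = 1.206207
x_3 = g(1.206207) = 1.215041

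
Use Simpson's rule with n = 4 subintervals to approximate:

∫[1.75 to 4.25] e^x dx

f(x) = e^x
a = 1.75, b = 4.25, n = 4
h = (b - a)/n = 0.625000

Simpson's rule: (h/3)[f(x₀) + 4f(x₁) + 2f(x₂) + ... + f(xₙ)]

x_0 = 1.7500, f(x_0) = 5.754603, coefficient = 1
x_1 = 2.3750, f(x_1) = 10.751013, coefficient = 4
x_2 = 3.0000, f(x_2) = 20.085537, coefficient = 2
x_3 = 3.6250, f(x_3) = 37.524723, coefficient = 4
x_4 = 4.2500, f(x_4) = 70.105412, coefficient = 1

I ≈ (0.625000/3) × 309.134034 = 64.402924
Exact value: 64.350810
Error: 0.052114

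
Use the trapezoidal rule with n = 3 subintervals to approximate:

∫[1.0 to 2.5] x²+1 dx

f(x) = x²+1
a = 1.0, b = 2.5, n = 3
h = (b - a)/n = 0.500000

Trapezoidal rule: (h/2)[f(x₀) + 2f(x₁) + 2f(x₂) + ... + f(xₙ)]

x_0 = 1.0000, f(x_0) = 2.000000, coefficient = 1
x_1 = 1.5000, f(x_1) = 3.250000, coefficient = 2
x_2 = 2.0000, f(x_2) = 5.000000, coefficient = 2
x_3 = 2.5000, f(x_3) = 7.250000, coefficient = 1

I ≈ (0.500000/2) × 25.750000 = 6.437500
Exact value: 6.375000
Error: 0.062500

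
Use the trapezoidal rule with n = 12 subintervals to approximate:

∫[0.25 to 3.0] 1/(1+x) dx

f(x) = 1/(1+x)
a = 0.25, b = 3.0, n = 12
h = (b - a)/n = 0.229167

Trapezoidal rule: (h/2)[f(x₀) + 2f(x₁) + 2f(x₂) + ... + f(xₙ)]

x_0 = 0.2500, f(x_0) = 0.800000, coefficient = 1
x_1 = 0.4792, f(x_1) = 0.676056, coefficient = 2
x_2 = 0.7083, f(x_2) = 0.585366, coefficient = 2
x_3 = 0.9375, f(x_3) = 0.516129, coefficient = 2
x_4 = 1.1667, f(x_4) = 0.461538, coefficient = 2
x_5 = 1.3958, f(x_5) = 0.417391, coefficient = 2
x_6 = 1.6250, f(x_6) = 0.380952, coefficient = 2
x_7 = 1.8542, f(x_7) = 0.350365, coefficient = 2
x_8 = 2.0833, f(x_8) = 0.324324, coefficient = 2
x_9 = 2.3125, f(x_9) = 0.301887, coefficient = 2
x_10 = 2.5417, f(x_10) = 0.282353, coefficient = 2
x_11 = 2.7708, f(x_11) = 0.265193, coefficient = 2
x_12 = 3.0000, f(x_12) = 0.250000, coefficient = 1

I ≈ (0.229167/2) × 10.173112 = 1.165669
Exact value: 1.163151
Error: 0.002518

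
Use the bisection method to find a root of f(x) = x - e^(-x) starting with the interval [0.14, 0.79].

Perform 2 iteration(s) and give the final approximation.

f(x) = x - e^(-x)
Initial interval: [0.14, 0.79]

Iteration 1:
  c_1 = (0.140000 + 0.790000)/2 = 0.465000
  f(c_1) = f(0.465000) = -0.163135
  f(a) × f(c) ≥ 0, new interval: [0.465000, 0.790000]
Iteration 2:
  c_2 = (0.465000 + 0.790000)/2 = 0.627500
  f(c_2) = f(0.627500) = 0.093575
  f(a) × f(c) < 0, new interval: [0.465000, 0.627500]

After 2 iteration(s), the approximation is c_2 = 0.627500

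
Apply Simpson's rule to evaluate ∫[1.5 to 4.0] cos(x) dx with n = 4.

f(x) = cos(x)
a = 1.5, b = 4.0, n = 4
h = (b - a)/n = 0.625000

Simpson's rule: (h/3)[f(x₀) + 4f(x₁) + 2f(x₂) + ... + f(xₙ)]

x_0 = 1.5000, f(x_0) = 0.070737, coefficient = 1
x_1 = 2.1250, f(x_1) = -0.526266, coefficient = 4
x_2 = 2.7500, f(x_2) = -0.924302, coefficient = 2
x_3 = 3.3750, f(x_3) = -0.972884, coefficient = 4
x_4 = 4.0000, f(x_4) = -0.653644, coefficient = 1

I ≈ (0.625000/3) × -8.428112 = -1.755857
Exact value: -1.754297
Error: 0.001559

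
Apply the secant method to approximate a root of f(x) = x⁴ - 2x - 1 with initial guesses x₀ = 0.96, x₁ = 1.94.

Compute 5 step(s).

f(x) = x⁴ - 2x - 1
x₀ = 0.96, x₁ = 1.94

Secant formula: x_{n+1} = x_n - f(x_n)(x_n - x_{n-1})/(f(x_n) - f(x_{n-1}))

Iteration 1:
  f(0.960000) = -2.070653
  f(1.940000) = 9.284685
  x_2 = 1.940000 - 9.284685×(1.940000 - 0.960000)/(9.284685 - (-2.070653))
       = 1.138704
Iteration 2:
  f(1.940000) = 9.284685
  f(1.138704) = -1.596116
  x_3 = 1.138704 - (-1.596116)×(1.138704 - 1.940000)/(-1.596116 - 9.284685)
       = 1.256247
Iteration 3:
  f(1.138704) = -1.596116
  f(1.256247) = -1.021918
  x_4 = 1.256247 - (-1.021918)×(1.256247 - 1.138704)/(-1.021918 - (-1.596116))
       = 1.465441
Iteration 4:
  f(1.256247) = -1.021918
  f(1.465441) = 0.680953
  x_5 = 1.465441 - 0.680953×(1.465441 - 1.256247)/(0.680953 - (-1.021918))
       = 1.381788
Iteration 5:
  f(1.465441) = 0.680953
  f(1.381788) = -0.118008
  x_6 = 1.381788 - (-0.118008)×(1.381788 - 1.465441)/(-0.118008 - 0.680953)
       = 1.394143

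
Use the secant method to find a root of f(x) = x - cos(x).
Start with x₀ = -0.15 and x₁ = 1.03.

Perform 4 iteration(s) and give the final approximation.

f(x) = x - cos(x)
x₀ = -0.15, x₁ = 1.03

Secant formula: x_{n+1} = x_n - f(x_n)(x_n - x_{n-1})/(f(x_n) - f(x_{n-1}))

Iteration 1:
  f(-0.150000) = -1.138771
  f(1.030000) = 0.515181
  x_2 = 1.030000 - 0.515181×(1.030000 - (-0.150000))/(0.515181 - (-1.138771))
       = 0.662448
Iteration 2:
  f(1.030000) = 0.515181
  f(0.662448) = -0.126041
  x_3 = 0.662448 - (-0.126041)×(0.662448 - 1.030000)/(-0.126041 - 0.515181)
       = 0.734695
Iteration 3:
  f(0.662448) = -0.126041
  f(0.734695) = -0.007340
  x_4 = 0.734695 - (-0.007340)×(0.734695 - 0.662448)/(-0.007340 - (-0.126041))
       = 0.739163
Iteration 4:
  f(0.734695) = -0.007340
  f(0.739163) = 0.000130
  x_5 = 0.739163 - 0.000130×(0.739163 - 0.734695)/(0.000130 - (-0.007340))
       = 0.739085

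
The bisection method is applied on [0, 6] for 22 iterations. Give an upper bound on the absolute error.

Bisection error bound: |error| ≤ (b-a)/2^n
|error| ≤ (6 - 0)/2^22 = 6/2^22
|error| ≤ 0.0000014305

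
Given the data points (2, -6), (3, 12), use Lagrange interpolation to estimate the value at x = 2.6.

Lagrange interpolation formula:
P(x) = Σ yᵢ × Lᵢ(x)
where Lᵢ(x) = Π_{j≠i} (x - xⱼ)/(xᵢ - xⱼ)

L_0(2.6) = (2.6 - 3)/(2 - 3) = 0.400000
L_1(2.6) = (2.6 - 2)/(3 - 2) = 0.600000

P(2.6) = (-6)×L_0(2.6) + 12×L_1(2.6)
P(2.6) = 4.800000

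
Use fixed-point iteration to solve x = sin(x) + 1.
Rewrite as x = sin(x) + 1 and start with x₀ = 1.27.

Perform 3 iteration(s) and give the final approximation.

Equation: x = sin(x) + 1
Fixed-point form: x = sin(x) + 1
x₀ = 1.27

x_1 = g(1.270000) = 1.955101
x_2 = g(1.955101) = 1.927059
x_3 = g(1.927059) = 1.937207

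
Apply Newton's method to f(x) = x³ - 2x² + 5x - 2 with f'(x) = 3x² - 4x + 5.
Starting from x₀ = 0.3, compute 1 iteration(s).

f(x) = x³ - 2x² + 5x - 2
f'(x) = 3x² - 4x + 5
x₀ = 0.3

Newton-Raphson formula: x_{n+1} = x_n - f(x_n)/f'(x_n)

Iteration 1:
  f(0.300000) = -0.653000
  f'(0.300000) = 4.070000
  x_1 = 0.300000 - (-0.653000)/4.070000 = 0.460442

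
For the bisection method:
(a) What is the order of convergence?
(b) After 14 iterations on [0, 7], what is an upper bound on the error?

(a) Bisection has linear (order 1) convergence; the error is halved each step.

(b) Error bound = (b-a)/2^n = (7 - 0)/2^{14}
    = 7/2^{14}

(a) 1 (linear); (b) error ≤ 4.27e-04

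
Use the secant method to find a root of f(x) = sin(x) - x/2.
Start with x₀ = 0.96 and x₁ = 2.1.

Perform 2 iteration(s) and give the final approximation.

f(x) = sin(x) - x/2
x₀ = 0.96, x₁ = 2.1

Secant formula: x_{n+1} = x_n - f(x_n)(x_n - x_{n-1})/(f(x_n) - f(x_{n-1}))

Iteration 1:
  f(0.960000) = 0.339192
  f(2.100000) = -0.186791
  x_2 = 2.100000 - (-0.186791)×(2.100000 - 0.960000)/(-0.186791 - 0.339192)
       = 1.695155
Iteration 2:
  f(2.100000) = -0.186791
  f(1.695155) = 0.144700
  x_3 = 1.695155 - 0.144700×(1.695155 - 2.100000)/(0.144700 - (-0.186791))
       = 1.871875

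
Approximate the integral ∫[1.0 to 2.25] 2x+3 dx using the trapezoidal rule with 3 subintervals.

f(x) = 2x+3
a = 1.0, b = 2.25, n = 3
h = (b - a)/n = 0.416667

Trapezoidal rule: (h/2)[f(x₀) + 2f(x₁) + 2f(x₂) + ... + f(xₙ)]

x_0 = 1.0000, f(x_0) = 5.000000, coefficient = 1
x_1 = 1.4167, f(x_1) = 5.833333, coefficient = 2
x_2 = 1.8333, f(x_2) = 6.666667, coefficient = 2
x_3 = 2.2500, f(x_3) = 7.500000, coefficient = 1

I ≈ (0.416667/2) × 37.500000 = 7.812500
Exact value: 7.812500
Error: 0.000000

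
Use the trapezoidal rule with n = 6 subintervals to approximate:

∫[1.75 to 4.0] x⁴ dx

f(x) = x⁴
a = 1.75, b = 4.0, n = 6
h = (b - a)/n = 0.375000

Trapezoidal rule: (h/2)[f(x₀) + 2f(x₁) + 2f(x₂) + ... + f(xₙ)]

x_0 = 1.7500, f(x_0) = 9.378906, coefficient = 1
x_1 = 2.1250, f(x_1) = 20.390869, coefficient = 2
x_2 = 2.5000, f(x_2) = 39.062500, coefficient = 2
x_3 = 2.8750, f(x_3) = 68.320557, coefficient = 2
x_4 = 3.2500, f(x_4) = 111.566406, coefficient = 2
x_5 = 3.6250, f(x_5) = 172.676025, coefficient = 2
x_6 = 4.0000, f(x_6) = 256.000000, coefficient = 1

I ≈ (0.375000/2) × 1089.411621 = 204.264679
Exact value: 201.517383
Error: 2.747296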